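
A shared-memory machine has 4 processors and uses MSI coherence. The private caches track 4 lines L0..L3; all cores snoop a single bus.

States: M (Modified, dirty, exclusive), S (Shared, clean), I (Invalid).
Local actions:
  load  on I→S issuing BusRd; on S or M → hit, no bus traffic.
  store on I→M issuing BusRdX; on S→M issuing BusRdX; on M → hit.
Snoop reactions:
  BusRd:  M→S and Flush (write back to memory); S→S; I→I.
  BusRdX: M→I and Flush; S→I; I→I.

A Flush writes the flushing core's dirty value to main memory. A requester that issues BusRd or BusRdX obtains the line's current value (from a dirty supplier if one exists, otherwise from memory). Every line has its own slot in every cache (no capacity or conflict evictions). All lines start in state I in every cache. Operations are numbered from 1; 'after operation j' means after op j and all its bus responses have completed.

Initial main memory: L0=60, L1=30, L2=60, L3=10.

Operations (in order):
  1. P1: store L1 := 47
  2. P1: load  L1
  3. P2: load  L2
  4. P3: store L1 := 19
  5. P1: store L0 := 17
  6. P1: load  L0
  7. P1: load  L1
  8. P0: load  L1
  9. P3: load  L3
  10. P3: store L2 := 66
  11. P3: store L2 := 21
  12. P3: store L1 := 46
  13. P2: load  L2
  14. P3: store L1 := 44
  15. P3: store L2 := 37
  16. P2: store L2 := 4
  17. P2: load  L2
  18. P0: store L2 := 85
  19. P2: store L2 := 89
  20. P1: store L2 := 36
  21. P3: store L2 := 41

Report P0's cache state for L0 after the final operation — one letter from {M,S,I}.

  op1 P1: store L1 := 47 → I/M/I/I on L1; bus BusRdX; mem=30
  op2 P1: load  L1 → I/M/I/I on L1; bus (none); mem=30
  op3 P2: load  L2 → I/I/S/I on L2; bus BusRd; mem=60
  op4 P3: store L1 := 19 → I/I/I/M on L1; bus BusRdX Flush; mem=47
  op5 P1: store L0 := 17 → I/M/I/I on L0; bus BusRdX; mem=60
  op6 P1: load  L0 → I/M/I/I on L0; bus (none); mem=60
  op7 P1: load  L1 → I/S/I/S on L1; bus BusRd Flush; mem=19
  op8 P0: load  L1 → S/S/I/S on L1; bus BusRd; mem=19
  op9 P3: load  L3 → I/I/I/S on L3; bus BusRd; mem=10
  op10 P3: store L2 := 66 → I/I/I/M on L2; bus BusRdX; mem=60
  op11 P3: store L2 := 21 → I/I/I/M on L2; bus (none); mem=60
  op12 P3: store L1 := 46 → I/I/I/M on L1; bus BusRdX; mem=19
  op13 P2: load  L2 → I/I/S/S on L2; bus BusRd Flush; mem=21
  op14 P3: store L1 := 44 → I/I/I/M on L1; bus (none); mem=19
  op15 P3: store L2 := 37 → I/I/I/M on L2; bus BusRdX; mem=21
  op16 P2: store L2 := 4 → I/I/M/I on L2; bus BusRdX Flush; mem=37
  op17 P2: load  L2 → I/I/M/I on L2; bus (none); mem=37
  op18 P0: store L2 := 85 → M/I/I/I on L2; bus BusRdX Flush; mem=4
  op19 P2: store L2 := 89 → I/I/M/I on L2; bus BusRdX Flush; mem=85
  op20 P1: store L2 := 36 → I/M/I/I on L2; bus BusRdX Flush; mem=89
  op21 P3: store L2 := 41 → I/I/I/M on L2; bus BusRdX Flush; mem=36

state = I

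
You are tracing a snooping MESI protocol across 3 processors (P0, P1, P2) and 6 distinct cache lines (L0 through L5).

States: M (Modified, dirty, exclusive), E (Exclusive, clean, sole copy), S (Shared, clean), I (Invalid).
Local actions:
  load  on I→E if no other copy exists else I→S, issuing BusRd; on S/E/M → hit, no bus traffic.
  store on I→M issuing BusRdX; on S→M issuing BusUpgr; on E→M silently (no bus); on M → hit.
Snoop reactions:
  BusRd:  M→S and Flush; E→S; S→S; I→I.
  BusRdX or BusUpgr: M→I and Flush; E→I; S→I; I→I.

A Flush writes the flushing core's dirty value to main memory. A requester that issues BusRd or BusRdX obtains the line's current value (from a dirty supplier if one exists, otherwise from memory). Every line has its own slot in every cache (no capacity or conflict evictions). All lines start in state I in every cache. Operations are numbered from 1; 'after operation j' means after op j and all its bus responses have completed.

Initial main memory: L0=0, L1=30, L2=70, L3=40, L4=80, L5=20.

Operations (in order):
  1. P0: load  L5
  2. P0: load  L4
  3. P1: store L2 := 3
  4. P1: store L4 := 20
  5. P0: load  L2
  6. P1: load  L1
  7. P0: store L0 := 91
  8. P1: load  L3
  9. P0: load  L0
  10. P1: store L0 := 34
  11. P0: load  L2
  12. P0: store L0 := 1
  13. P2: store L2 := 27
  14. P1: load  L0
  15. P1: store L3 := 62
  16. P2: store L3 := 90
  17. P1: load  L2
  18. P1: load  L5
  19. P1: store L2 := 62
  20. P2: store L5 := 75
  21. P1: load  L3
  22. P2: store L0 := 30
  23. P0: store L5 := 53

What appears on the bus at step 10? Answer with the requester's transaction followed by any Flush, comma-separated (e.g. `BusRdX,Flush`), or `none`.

1. P0: load  L5  bus=[BusRd]  L5: P0=E P1=I P2=I  mem[L5]=20
2. P0: load  L4  bus=[BusRd]  L4: P0=E P1=I P2=I  mem[L4]=80
3. P1: store L2 := 3  bus=[BusRdX]  L2: P0=I P1=M P2=I  mem[L2]=70
4. P1: store L4 := 20  bus=[BusRdX]  L4: P0=I P1=M P2=I  mem[L4]=80
5. P0: load  L2  bus=[BusRd,Flush]  L2: P0=S P1=S P2=I  mem[L2]=3
6. P1: load  L1  bus=[BusRd]  L1: P0=I P1=E P2=I  mem[L1]=30
7. P0: store L0 := 91  bus=[BusRdX]  L0: P0=M P1=I P2=I  mem[L0]=0
8. P1: load  L3  bus=[BusRd]  L3: P0=I P1=E P2=I  mem[L3]=40
9. P0: load  L0  bus=[-]  L0: P0=M P1=I P2=I  mem[L0]=0
10. P1: store L0 := 34  bus=[BusRdX,Flush]  L0: P0=I P1=M P2=I  mem[L0]=91
11. P0: load  L2  bus=[-]  L2: P0=S P1=S P2=I  mem[L2]=3
12. P0: store L0 := 1  bus=[BusRdX,Flush]  L0: P0=M P1=I P2=I  mem[L0]=34
13. P2: store L2 := 27  bus=[BusRdX]  L2: P0=I P1=I P2=M  mem[L2]=3
14. P1: load  L0  bus=[BusRd,Flush]  L0: P0=S P1=S P2=I  mem[L0]=1
15. P1: store L3 := 62  bus=[-]  L3: P0=I P1=M P2=I  mem[L3]=40
16. P2: store L3 := 90  bus=[BusRdX,Flush]  L3: P0=I P1=I P2=M  mem[L3]=62
17. P1: load  L2  bus=[BusRd,Flush]  L2: P0=I P1=S P2=S  mem[L2]=27
18. P1: load  L5  bus=[BusRd]  L5: P0=S P1=S P2=I  mem[L5]=20
19. P1: store L2 := 62  bus=[BusUpgr]  L2: P0=I P1=M P2=I  mem[L2]=27
20. P2: store L5 := 75  bus=[BusRdX]  L5: P0=I P1=I P2=M  mem[L5]=20
21. P1: load  L3  bus=[BusRd,Flush]  L3: P0=I P1=S P2=S  mem[L3]=90
22. P2: store L0 := 30  bus=[BusRdX]  L0: P0=I P1=I P2=M  mem[L0]=1
23. P0: store L5 := 53  bus=[BusRdX,Flush]  L5: P0=M P1=I P2=I  mem[L5]=75

bus = BusRdX,Flush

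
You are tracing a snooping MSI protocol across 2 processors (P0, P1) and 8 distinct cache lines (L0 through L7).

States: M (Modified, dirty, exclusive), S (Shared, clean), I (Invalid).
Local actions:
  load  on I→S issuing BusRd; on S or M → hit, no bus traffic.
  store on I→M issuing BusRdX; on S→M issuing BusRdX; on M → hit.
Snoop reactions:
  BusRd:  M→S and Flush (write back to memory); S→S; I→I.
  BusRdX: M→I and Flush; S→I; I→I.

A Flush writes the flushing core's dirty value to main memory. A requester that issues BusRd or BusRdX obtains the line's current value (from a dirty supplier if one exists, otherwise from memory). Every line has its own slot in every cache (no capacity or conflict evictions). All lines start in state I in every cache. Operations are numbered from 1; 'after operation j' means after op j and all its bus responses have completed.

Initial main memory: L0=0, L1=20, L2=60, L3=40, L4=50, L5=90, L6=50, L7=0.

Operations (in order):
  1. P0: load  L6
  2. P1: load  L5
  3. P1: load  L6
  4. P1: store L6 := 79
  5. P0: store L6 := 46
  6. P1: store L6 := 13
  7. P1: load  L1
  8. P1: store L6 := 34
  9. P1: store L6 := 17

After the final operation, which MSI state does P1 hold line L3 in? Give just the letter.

1. P0: load  L6  bus=[BusRd]  L6: P0=S P1=I  mem[L6]=50
2. P1: load  L5  bus=[BusRd]  L5: P0=I P1=S  mem[L5]=90
3. P1: load  L6  bus=[BusRd]  L6: P0=S P1=S  mem[L6]=50
4. P1: store L6 := 79  bus=[BusRdX]  L6: P0=I P1=M  mem[L6]=50
5. P0: store L6 := 46  bus=[BusRdX,Flush]  L6: P0=M P1=I  mem[L6]=79
6. P1: store L6 := 13  bus=[BusRdX,Flush]  L6: P0=I P1=M  mem[L6]=46
7. P1: load  L1  bus=[BusRd]  L1: P0=I P1=S  mem[L1]=20
8. P1: store L6 := 34  bus=[-]  L6: P0=I P1=M  mem[L6]=46
9. P1: store L6 := 17  bus=[-]  L6: P0=I P1=M  mem[L6]=46

state = I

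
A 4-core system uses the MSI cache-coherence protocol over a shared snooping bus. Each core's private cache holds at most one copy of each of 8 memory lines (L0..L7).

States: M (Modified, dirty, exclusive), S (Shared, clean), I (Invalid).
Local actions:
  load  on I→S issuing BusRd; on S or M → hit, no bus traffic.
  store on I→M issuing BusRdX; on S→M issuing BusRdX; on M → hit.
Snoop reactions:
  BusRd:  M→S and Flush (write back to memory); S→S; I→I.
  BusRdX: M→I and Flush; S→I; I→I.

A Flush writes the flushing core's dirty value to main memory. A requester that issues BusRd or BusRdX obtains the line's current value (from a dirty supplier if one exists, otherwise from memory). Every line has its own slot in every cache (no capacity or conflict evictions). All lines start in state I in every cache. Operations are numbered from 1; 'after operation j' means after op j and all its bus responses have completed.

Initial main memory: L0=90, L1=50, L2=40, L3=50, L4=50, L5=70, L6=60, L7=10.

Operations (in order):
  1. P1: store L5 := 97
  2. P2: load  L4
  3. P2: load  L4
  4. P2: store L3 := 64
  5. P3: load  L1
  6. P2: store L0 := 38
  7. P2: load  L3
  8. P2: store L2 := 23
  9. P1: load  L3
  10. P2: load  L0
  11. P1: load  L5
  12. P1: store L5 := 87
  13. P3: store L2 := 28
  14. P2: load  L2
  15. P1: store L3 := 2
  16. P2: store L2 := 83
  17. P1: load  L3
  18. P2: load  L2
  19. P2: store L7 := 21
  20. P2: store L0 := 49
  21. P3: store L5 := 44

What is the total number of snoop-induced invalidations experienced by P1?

invalidations = 1

  op1 P1: store L5 := 97 → I/M/I/I on L5; bus BusRdX; mem=70
  op2 P2: load  L4 → I/I/S/I on L4; bus BusRd; mem=50
  op3 P2: load  L4 → I/I/S/I on L4; bus (none); mem=50
  op4 P2: store L3 := 64 → I/I/M/I on L3; bus BusRdX; mem=50
  op5 P3: load  L1 → I/I/I/S on L1; bus BusRd; mem=50
  op6 P2: store L0 := 38 → I/I/M/I on L0; bus BusRdX; mem=90
  op7 P2: load  L3 → I/I/M/I on L3; bus (none); mem=50
  op8 P2: store L2 := 23 → I/I/M/I on L2; bus BusRdX; mem=40
  op9 P1: load  L3 → I/S/S/I on L3; bus BusRd Flush; mem=64
  op10 P2: load  L0 → I/I/M/I on L0; bus (none); mem=90
  op11 P1: load  L5 → I/M/I/I on L5; bus (none); mem=70
  op12 P1: store L5 := 87 → I/M/I/I on L5; bus (none); mem=70
  op13 P3: store L2 := 28 → I/I/I/M on L2; bus BusRdX Flush; mem=23
  op14 P2: load  L2 → I/I/S/S on L2; bus BusRd Flush; mem=28
  op15 P1: store L3 := 2 → I/M/I/I on L3; bus BusRdX; mem=64
  op16 P2: store L2 := 83 → I/I/M/I on L2; bus BusRdX; mem=28
  op17 P1: load  L3 → I/M/I/I on L3; bus (none); mem=64
  op18 P2: load  L2 → I/I/M/I on L2; bus (none); mem=28
  op19 P2: store L7 := 21 → I/I/M/I on L7; bus BusRdX; mem=10
  op20 P2: store L0 := 49 → I/I/M/I on L0; bus (none); mem=90
  op21 P3: store L5 := 44 → I/I/I/M on L5; bus BusRdX Flush; mem=87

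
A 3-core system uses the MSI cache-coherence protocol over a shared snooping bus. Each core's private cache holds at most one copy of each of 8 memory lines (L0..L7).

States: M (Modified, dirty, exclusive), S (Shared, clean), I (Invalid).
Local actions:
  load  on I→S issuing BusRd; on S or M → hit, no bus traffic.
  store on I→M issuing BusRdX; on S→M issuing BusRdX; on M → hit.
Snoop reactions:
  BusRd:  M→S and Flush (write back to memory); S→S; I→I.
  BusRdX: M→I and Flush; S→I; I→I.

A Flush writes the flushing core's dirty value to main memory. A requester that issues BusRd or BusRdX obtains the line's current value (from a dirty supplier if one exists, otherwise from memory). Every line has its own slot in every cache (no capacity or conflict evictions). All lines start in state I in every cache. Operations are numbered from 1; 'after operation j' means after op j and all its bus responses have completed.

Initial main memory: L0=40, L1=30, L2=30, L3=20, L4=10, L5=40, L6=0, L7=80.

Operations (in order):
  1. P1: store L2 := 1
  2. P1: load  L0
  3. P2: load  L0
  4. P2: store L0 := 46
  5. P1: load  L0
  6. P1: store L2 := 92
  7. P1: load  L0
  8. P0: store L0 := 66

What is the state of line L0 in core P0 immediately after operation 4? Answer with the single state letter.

state = I

1. P1: store L2 := 1  bus=[BusRdX]  L2: P0=I P1=M P2=I  mem[L2]=30
2. P1: load  L0  bus=[BusRd]  L0: P0=I P1=S P2=I  mem[L0]=40
3. P2: load  L0  bus=[BusRd]  L0: P0=I P1=S P2=S  mem[L0]=40
4. P2: store L0 := 46  bus=[BusRdX]  L0: P0=I P1=I P2=M  mem[L0]=40
5. P1: load  L0  bus=[BusRd,Flush]  L0: P0=I P1=S P2=S  mem[L0]=46
6. P1: store L2 := 92  bus=[-]  L2: P0=I P1=M P2=I  mem[L2]=30
7. P1: load  L0  bus=[-]  L0: P0=I P1=S P2=S  mem[L0]=46
8. P0: store L0 := 66  bus=[BusRdX]  L0: P0=M P1=I P2=I  mem[L0]=46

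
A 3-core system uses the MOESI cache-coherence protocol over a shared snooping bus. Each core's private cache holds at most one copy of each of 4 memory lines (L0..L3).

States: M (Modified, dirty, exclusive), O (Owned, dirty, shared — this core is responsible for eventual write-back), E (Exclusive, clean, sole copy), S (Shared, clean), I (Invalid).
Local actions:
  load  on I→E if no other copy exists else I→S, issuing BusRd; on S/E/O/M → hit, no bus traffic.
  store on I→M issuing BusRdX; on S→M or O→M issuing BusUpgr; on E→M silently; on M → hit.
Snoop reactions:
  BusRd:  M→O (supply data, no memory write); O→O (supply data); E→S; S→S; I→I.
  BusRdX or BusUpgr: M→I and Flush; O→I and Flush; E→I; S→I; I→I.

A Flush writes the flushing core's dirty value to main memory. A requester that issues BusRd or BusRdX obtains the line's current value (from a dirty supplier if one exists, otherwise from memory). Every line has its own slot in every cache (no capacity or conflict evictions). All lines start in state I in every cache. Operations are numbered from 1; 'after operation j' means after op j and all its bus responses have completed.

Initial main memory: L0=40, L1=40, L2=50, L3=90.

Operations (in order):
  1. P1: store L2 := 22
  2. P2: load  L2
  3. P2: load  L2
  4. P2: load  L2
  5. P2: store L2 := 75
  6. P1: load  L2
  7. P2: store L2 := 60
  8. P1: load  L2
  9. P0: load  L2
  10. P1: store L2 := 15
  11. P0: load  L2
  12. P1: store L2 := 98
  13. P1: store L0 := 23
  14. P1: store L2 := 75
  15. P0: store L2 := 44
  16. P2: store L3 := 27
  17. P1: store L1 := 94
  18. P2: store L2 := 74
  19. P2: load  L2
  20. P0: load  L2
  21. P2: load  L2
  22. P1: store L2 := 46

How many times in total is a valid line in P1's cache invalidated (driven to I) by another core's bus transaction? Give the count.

invalidations = 3

[1] P1: store L2 := 22 | P0:I, P1:M(22), P2:I | bus: BusRdX
[2] P2: load  L2 | P0:I, P1:O(22), P2:S(22) | bus: BusRd
[3] P2: load  L2 | P0:I, P1:O(22), P2:S(22) | bus: none
[4] P2: load  L2 | P0:I, P1:O(22), P2:S(22) | bus: none
[5] P2: store L2 := 75 | P0:I, P1:I, P2:M(75) | bus: BusUpgr,Flush
[6] P1: load  L2 | P0:I, P1:S(75), P2:O(75) | bus: BusRd
[7] P2: store L2 := 60 | P0:I, P1:I, P2:M(60) | bus: BusUpgr
[8] P1: load  L2 | P0:I, P1:S(60), P2:O(60) | bus: BusRd
[9] P0: load  L2 | P0:S(60), P1:S(60), P2:O(60) | bus: BusRd
[10] P1: store L2 := 15 | P0:I, P1:M(15), P2:I | bus: BusUpgr,Flush
[11] P0: load  L2 | P0:S(15), P1:O(15), P2:I | bus: BusRd
[12] P1: store L2 := 98 | P0:I, P1:M(98), P2:I | bus: BusUpgr
[13] P1: store L0 := 23 | P0:I, P1:M(23), P2:I | bus: BusRdX
[14] P1: store L2 := 75 | P0:I, P1:M(75), P2:I | bus: none
[15] P0: store L2 := 44 | P0:M(44), P1:I, P2:I | bus: BusRdX,Flush
[16] P2: store L3 := 27 | P0:I, P1:I, P2:M(27) | bus: BusRdX
[17] P1: store L1 := 94 | P0:I, P1:M(94), P2:I | bus: BusRdX
[18] P2: store L2 := 74 | P0:I, P1:I, P2:M(74) | bus: BusRdX,Flush
[19] P2: load  L2 | P0:I, P1:I, P2:M(74) | bus: none
[20] P0: load  L2 | P0:S(74), P1:I, P2:O(74) | bus: BusRd
[21] P2: load  L2 | P0:S(74), P1:I, P2:O(74) | bus: none
[22] P1: store L2 := 46 | P0:I, P1:M(46), P2:I | bus: BusRdX,Flush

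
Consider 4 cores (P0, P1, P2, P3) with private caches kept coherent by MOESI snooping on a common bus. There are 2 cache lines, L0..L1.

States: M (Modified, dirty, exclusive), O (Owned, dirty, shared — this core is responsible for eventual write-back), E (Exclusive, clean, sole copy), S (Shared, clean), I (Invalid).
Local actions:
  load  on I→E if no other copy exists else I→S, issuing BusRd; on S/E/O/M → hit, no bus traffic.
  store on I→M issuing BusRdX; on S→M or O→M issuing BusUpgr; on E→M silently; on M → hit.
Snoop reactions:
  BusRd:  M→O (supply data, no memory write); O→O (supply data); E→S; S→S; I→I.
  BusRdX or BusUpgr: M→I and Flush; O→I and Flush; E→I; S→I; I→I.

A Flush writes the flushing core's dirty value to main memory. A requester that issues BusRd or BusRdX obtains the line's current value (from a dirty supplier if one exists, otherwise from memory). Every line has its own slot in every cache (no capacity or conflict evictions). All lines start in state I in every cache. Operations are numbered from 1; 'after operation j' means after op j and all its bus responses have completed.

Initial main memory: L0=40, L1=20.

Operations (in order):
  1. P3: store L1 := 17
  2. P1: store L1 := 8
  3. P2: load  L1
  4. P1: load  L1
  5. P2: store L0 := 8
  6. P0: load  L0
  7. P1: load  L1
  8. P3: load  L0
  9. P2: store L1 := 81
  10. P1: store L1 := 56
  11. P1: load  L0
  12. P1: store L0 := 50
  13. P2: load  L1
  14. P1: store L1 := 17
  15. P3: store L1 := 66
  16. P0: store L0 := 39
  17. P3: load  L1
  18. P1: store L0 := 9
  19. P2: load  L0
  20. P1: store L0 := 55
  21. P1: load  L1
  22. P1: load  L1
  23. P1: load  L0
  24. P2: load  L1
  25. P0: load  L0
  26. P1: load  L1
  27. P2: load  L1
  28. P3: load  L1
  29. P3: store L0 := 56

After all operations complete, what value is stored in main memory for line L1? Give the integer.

step 1: P3: store L1 := 17  ⟶  IIIM  (L1)  txn=BusRdX  M[L1]=20
step 2: P1: store L1 := 8  ⟶  IMII  (L1)  txn=BusRdX+Flush  M[L1]=17
step 3: P2: load  L1  ⟶  IOSI  (L1)  txn=BusRd  M[L1]=17
step 4: P1: load  L1  ⟶  IOSI  (L1)  txn=∅  M[L1]=17
step 5: P2: store L0 := 8  ⟶  IIMI  (L0)  txn=BusRdX  M[L0]=40
step 6: P0: load  L0  ⟶  SIOI  (L0)  txn=BusRd  M[L0]=40
step 7: P1: load  L1  ⟶  IOSI  (L1)  txn=∅  M[L1]=17
step 8: P3: load  L0  ⟶  SIOS  (L0)  txn=BusRd  M[L0]=40
step 9: P2: store L1 := 81  ⟶  IIMI  (L1)  txn=BusUpgr+Flush  M[L1]=8
step 10: P1: store L1 := 56  ⟶  IMII  (L1)  txn=BusRdX+Flush  M[L1]=81
step 11: P1: load  L0  ⟶  SSOS  (L0)  txn=BusRd  M[L0]=40
step 12: P1: store L0 := 50  ⟶  IMII  (L0)  txn=BusUpgr+Flush  M[L0]=8
step 13: P2: load  L1  ⟶  IOSI  (L1)  txn=BusRd  M[L1]=81
step 14: P1: store L1 := 17  ⟶  IMII  (L1)  txn=BusUpgr  M[L1]=81
step 15: P3: store L1 := 66  ⟶  IIIM  (L1)  txn=BusRdX+Flush  M[L1]=17
step 16: P0: store L0 := 39  ⟶  MIII  (L0)  txn=BusRdX+Flush  M[L0]=50
step 17: P3: load  L1  ⟶  IIIM  (L1)  txn=∅  M[L1]=17
step 18: P1: store L0 := 9  ⟶  IMII  (L0)  txn=BusRdX+Flush  M[L0]=39
step 19: P2: load  L0  ⟶  IOSI  (L0)  txn=BusRd  M[L0]=39
step 20: P1: store L0 := 55  ⟶  IMII  (L0)  txn=BusUpgr  M[L0]=39
step 21: P1: load  L1  ⟶  ISIO  (L1)  txn=BusRd  M[L1]=17
step 22: P1: load  L1  ⟶  ISIO  (L1)  txn=∅  M[L1]=17
step 23: P1: load  L0  ⟶  IMII  (L0)  txn=∅  M[L0]=39
step 24: P2: load  L1  ⟶  ISSO  (L1)  txn=BusRd  M[L1]=17
step 25: P0: load  L0  ⟶  SOII  (L0)  txn=BusRd  M[L0]=39
step 26: P1: load  L1  ⟶  ISSO  (L1)  txn=∅  M[L1]=17
step 27: P2: load  L1  ⟶  ISSO  (L1)  txn=∅  M[L1]=17
step 28: P3: load  L1  ⟶  ISSO  (L1)  txn=∅  M[L1]=17
step 29: P3: store L0 := 56  ⟶  IIIM  (L0)  txn=BusRdX+Flush  M[L0]=55

memory[L1] = 17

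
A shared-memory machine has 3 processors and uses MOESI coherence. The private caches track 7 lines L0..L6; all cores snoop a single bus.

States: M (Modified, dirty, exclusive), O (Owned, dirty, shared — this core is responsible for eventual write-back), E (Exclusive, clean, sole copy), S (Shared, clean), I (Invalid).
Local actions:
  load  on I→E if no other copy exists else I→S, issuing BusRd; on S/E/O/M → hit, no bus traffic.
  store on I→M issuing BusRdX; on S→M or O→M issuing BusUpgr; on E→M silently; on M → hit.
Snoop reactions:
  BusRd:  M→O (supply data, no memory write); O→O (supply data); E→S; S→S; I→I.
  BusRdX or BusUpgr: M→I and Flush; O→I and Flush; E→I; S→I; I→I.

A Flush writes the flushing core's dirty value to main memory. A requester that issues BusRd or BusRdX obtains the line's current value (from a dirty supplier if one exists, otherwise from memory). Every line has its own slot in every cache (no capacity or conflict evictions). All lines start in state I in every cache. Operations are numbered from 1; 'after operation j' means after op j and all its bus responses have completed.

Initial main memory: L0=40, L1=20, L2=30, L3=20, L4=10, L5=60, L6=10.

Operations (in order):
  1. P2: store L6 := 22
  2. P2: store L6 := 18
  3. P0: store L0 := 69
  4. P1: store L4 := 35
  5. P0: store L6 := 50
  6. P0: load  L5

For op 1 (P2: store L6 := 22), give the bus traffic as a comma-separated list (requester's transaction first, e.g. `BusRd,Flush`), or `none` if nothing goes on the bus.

1. P2: store L6 := 22  bus=[BusRdX]  L6: P0=I P1=I P2=M  mem[L6]=10
2. P2: store L6 := 18  bus=[-]  L6: P0=I P1=I P2=M  mem[L6]=10
3. P0: store L0 := 69  bus=[BusRdX]  L0: P0=M P1=I P2=I  mem[L0]=40
4. P1: store L4 := 35  bus=[BusRdX]  L4: P0=I P1=M P2=I  mem[L4]=10
5. P0: store L6 := 50  bus=[BusRdX,Flush]  L6: P0=M P1=I P2=I  mem[L6]=18
6. P0: load  L5  bus=[BusRd]  L5: P0=E P1=I P2=I  mem[L5]=60

bus = BusRdX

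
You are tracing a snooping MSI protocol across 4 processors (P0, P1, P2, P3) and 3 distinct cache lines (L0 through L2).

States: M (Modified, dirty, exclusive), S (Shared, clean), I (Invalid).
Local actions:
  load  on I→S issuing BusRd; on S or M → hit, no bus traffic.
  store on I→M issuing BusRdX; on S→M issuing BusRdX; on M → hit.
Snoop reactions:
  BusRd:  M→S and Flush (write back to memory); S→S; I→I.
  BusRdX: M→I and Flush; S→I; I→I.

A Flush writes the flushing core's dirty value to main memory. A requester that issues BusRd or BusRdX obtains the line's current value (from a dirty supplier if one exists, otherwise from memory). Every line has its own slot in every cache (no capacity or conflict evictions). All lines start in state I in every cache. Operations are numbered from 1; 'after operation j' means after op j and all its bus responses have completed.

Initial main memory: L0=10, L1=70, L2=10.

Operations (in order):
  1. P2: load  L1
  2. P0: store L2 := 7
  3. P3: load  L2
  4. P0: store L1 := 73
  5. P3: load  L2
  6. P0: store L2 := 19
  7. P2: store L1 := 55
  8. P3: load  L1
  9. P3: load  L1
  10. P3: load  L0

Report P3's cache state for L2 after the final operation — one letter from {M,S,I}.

step 1: P2: load  L1  ⟶  IISI  (L1)  txn=BusRd  M[L1]=70
step 2: P0: store L2 := 7  ⟶  MIII  (L2)  txn=BusRdX  M[L2]=10
step 3: P3: load  L2  ⟶  SIIS  (L2)  txn=BusRd+Flush  M[L2]=7
step 4: P0: store L1 := 73  ⟶  MIII  (L1)  txn=BusRdX  M[L1]=70
step 5: P3: load  L2  ⟶  SIIS  (L2)  txn=∅  M[L2]=7
step 6: P0: store L2 := 19  ⟶  MIII  (L2)  txn=BusRdX  M[L2]=7
step 7: P2: store L1 := 55  ⟶  IIMI  (L1)  txn=BusRdX+Flush  M[L1]=73
step 8: P3: load  L1  ⟶  IISS  (L1)  txn=BusRd+Flush  M[L1]=55
step 9: P3: load  L1  ⟶  IISS  (L1)  txn=∅  M[L1]=55
step 10: P3: load  L0  ⟶  IIIS  (L0)  txn=BusRd  M[L0]=10

state = I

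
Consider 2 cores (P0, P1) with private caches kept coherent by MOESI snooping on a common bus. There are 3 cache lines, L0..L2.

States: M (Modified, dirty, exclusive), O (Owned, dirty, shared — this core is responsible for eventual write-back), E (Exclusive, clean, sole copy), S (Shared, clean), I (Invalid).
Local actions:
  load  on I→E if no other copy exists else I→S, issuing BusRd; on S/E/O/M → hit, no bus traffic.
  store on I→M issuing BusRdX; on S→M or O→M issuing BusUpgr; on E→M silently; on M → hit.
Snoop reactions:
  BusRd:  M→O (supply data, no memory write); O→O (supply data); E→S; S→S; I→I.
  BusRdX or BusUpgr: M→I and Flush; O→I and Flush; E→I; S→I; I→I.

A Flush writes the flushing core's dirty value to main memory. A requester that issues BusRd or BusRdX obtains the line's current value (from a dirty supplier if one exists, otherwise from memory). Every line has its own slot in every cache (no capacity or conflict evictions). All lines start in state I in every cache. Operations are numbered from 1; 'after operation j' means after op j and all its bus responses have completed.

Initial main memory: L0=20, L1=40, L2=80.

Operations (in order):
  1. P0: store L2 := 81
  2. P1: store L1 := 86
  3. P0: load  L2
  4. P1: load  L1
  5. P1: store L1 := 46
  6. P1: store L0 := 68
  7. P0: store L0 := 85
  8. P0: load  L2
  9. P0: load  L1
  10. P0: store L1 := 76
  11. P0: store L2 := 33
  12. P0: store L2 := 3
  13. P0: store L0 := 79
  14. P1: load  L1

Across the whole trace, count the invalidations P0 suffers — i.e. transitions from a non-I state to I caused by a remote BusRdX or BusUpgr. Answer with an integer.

[1] P0: store L2 := 81 | P0:M(81), P1:I | bus: BusRdX
[2] P1: store L1 := 86 | P0:I, P1:M(86) | bus: BusRdX
[3] P0: load  L2 | P0:M(81), P1:I | bus: none
[4] P1: load  L1 | P0:I, P1:M(86) | bus: none
[5] P1: store L1 := 46 | P0:I, P1:M(46) | bus: none
[6] P1: store L0 := 68 | P0:I, P1:M(68) | bus: BusRdX
[7] P0: store L0 := 85 | P0:M(85), P1:I | bus: BusRdX,Flush
[8] P0: load  L2 | P0:M(81), P1:I | bus: none
[9] P0: load  L1 | P0:S(46), P1:O(46) | bus: BusRd
[10] P0: store L1 := 76 | P0:M(76), P1:I | bus: BusUpgr,Flush
[11] P0: store L2 := 33 | P0:M(33), P1:I | bus: none
[12] P0: store L2 := 3 | P0:M(3), P1:I | bus: none
[13] P0: store L0 := 79 | P0:M(79), P1:I | bus: none
[14] P1: load  L1 | P0:O(76), P1:S(76) | bus: BusRd

invalidations = 0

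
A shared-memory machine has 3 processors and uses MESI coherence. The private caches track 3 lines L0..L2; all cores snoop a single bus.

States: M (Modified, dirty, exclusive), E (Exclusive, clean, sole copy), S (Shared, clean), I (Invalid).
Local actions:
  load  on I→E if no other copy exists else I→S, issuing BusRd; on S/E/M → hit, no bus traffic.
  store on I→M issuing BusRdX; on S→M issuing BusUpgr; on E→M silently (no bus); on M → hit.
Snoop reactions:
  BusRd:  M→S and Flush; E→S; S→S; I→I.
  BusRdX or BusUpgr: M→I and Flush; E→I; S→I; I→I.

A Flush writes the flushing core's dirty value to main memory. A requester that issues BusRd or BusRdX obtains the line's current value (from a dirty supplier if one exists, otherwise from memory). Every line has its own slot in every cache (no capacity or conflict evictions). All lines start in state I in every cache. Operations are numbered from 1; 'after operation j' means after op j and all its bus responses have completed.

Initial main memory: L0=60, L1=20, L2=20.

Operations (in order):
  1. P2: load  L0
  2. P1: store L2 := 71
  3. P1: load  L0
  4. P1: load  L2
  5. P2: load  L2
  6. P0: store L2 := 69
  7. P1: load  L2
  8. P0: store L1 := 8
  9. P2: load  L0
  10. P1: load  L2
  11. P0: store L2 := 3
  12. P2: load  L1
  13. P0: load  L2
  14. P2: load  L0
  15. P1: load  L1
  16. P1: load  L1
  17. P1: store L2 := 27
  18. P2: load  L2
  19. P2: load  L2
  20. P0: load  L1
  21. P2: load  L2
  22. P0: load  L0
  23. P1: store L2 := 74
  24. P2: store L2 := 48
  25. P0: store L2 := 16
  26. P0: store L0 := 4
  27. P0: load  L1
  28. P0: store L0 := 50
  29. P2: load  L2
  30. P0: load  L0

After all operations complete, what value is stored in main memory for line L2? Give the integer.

memory[L2] = 16

1. P2: load  L0  bus=[BusRd]  L0: P0=I P1=I P2=E  mem[L0]=60
2. P1: store L2 := 71  bus=[BusRdX]  L2: P0=I P1=M P2=I  mem[L2]=20
3. P1: load  L0  bus=[BusRd]  L0: P0=I P1=S P2=S  mem[L0]=60
4. P1: load  L2  bus=[-]  L2: P0=I P1=M P2=I  mem[L2]=20
5. P2: load  L2  bus=[BusRd,Flush]  L2: P0=I P1=S P2=S  mem[L2]=71
6. P0: store L2 := 69  bus=[BusRdX]  L2: P0=M P1=I P2=I  mem[L2]=71
7. P1: load  L2  bus=[BusRd,Flush]  L2: P0=S P1=S P2=I  mem[L2]=69
8. P0: store L1 := 8  bus=[BusRdX]  L1: P0=M P1=I P2=I  mem[L1]=20
9. P2: load  L0  bus=[-]  L0: P0=I P1=S P2=S  mem[L0]=60
10. P1: load  L2  bus=[-]  L2: P0=S P1=S P2=I  mem[L2]=69
11. P0: store L2 := 3  bus=[BusUpgr]  L2: P0=M P1=I P2=I  mem[L2]=69
12. P2: load  L1  bus=[BusRd,Flush]  L1: P0=S P1=I P2=S  mem[L1]=8
13. P0: load  L2  bus=[-]  L2: P0=M P1=I P2=I  mem[L2]=69
14. P2: load  L0  bus=[-]  L0: P0=I P1=S P2=S  mem[L0]=60
15. P1: load  L1  bus=[BusRd]  L1: P0=S P1=S P2=S  mem[L1]=8
16. P1: load  L1  bus=[-]  L1: P0=S P1=S P2=S  mem[L1]=8
17. P1: store L2 := 27  bus=[BusRdX,Flush]  L2: P0=I P1=M P2=I  mem[L2]=3
18. P2: load  L2  bus=[BusRd,Flush]  L2: P0=I P1=S P2=S  mem[L2]=27
19. P2: load  L2  bus=[-]  L2: P0=I P1=S P2=S  mem[L2]=27
20. P0: load  L1  bus=[-]  L1: P0=S P1=S P2=S  mem[L1]=8
21. P2: load  L2  bus=[-]  L2: P0=I P1=S P2=S  mem[L2]=27
22. P0: load  L0  bus=[BusRd]  L0: P0=S P1=S P2=S  mem[L0]=60
23. P1: store L2 := 74  bus=[BusUpgr]  L2: P0=I P1=M P2=I  mem[L2]=27
24. P2: store L2 := 48  bus=[BusRdX,Flush]  L2: P0=I P1=I P2=M  mem[L2]=74
25. P0: store L2 := 16  bus=[BusRdX,Flush]  L2: P0=M P1=I P2=I  mem[L2]=48
26. P0: store L0 := 4  bus=[BusUpgr]  L0: P0=M P1=I P2=I  mem[L0]=60
27. P0: load  L1  bus=[-]  L1: P0=S P1=S P2=S  mem[L1]=8
28. P0: store L0 := 50  bus=[-]  L0: P0=M P1=I P2=I  mem[L0]=60
29. P2: load  L2  bus=[BusRd,Flush]  L2: P0=S P1=I P2=S  mem[L2]=16
30. P0: load  L0  bus=[-]  L0: P0=M P1=I P2=I  mem[L0]=60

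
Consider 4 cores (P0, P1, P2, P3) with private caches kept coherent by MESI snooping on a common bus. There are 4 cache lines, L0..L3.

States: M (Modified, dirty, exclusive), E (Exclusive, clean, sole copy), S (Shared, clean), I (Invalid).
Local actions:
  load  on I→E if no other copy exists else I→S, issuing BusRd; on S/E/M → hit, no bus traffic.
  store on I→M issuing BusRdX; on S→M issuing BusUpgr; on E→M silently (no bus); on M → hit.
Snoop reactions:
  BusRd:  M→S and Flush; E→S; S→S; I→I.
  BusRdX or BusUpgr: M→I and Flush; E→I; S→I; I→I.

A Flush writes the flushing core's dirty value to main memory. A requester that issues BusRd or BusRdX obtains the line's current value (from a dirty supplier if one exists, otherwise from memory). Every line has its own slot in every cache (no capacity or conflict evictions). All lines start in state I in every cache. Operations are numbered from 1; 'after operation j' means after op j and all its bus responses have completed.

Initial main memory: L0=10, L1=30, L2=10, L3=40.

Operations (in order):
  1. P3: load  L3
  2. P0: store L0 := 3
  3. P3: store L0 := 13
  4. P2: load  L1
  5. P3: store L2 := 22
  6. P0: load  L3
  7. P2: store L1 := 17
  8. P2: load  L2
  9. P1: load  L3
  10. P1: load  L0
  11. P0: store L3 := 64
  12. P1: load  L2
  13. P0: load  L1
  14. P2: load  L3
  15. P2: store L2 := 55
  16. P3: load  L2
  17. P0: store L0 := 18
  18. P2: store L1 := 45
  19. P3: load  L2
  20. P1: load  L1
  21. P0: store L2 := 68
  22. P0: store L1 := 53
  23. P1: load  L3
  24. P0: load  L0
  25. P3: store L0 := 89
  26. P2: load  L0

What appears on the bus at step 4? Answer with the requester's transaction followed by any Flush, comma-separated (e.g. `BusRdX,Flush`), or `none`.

[1] P3: load  L3 | P0:I, P1:I, P2:I, P3:E(40) | bus: BusRd
[2] P0: store L0 := 3 | P0:M(3), P1:I, P2:I, P3:I | bus: BusRdX
[3] P3: store L0 := 13 | P0:I, P1:I, P2:I, P3:M(13) | bus: BusRdX,Flush
[4] P2: load  L1 | P0:I, P1:I, P2:E(30), P3:I | bus: BusRd
[5] P3: store L2 := 22 | P0:I, P1:I, P2:I, P3:M(22) | bus: BusRdX
[6] P0: load  L3 | P0:S(40), P1:I, P2:I, P3:S(40) | bus: BusRd
[7] P2: store L1 := 17 | P0:I, P1:I, P2:M(17), P3:I | bus: none
[8] P2: load  L2 | P0:I, P1:I, P2:S(22), P3:S(22) | bus: BusRd,Flush
[9] P1: load  L3 | P0:S(40), P1:S(40), P2:I, P3:S(40) | bus: BusRd
[10] P1: load  L0 | P0:I, P1:S(13), P2:I, P3:S(13) | bus: BusRd,Flush
[11] P0: store L3 := 64 | P0:M(64), P1:I, P2:I, P3:I | bus: BusUpgr
[12] P1: load  L2 | P0:I, P1:S(22), P2:S(22), P3:S(22) | bus: BusRd
[13] P0: load  L1 | P0:S(17), P1:I, P2:S(17), P3:I | bus: BusRd,Flush
[14] P2: load  L3 | P0:S(64), P1:I, P2:S(64), P3:I | bus: BusRd,Flush
[15] P2: store L2 := 55 | P0:I, P1:I, P2:M(55), P3:I | bus: BusUpgr
[16] P3: load  L2 | P0:I, P1:I, P2:S(55), P3:S(55) | bus: BusRd,Flush
[17] P0: store L0 := 18 | P0:M(18), P1:I, P2:I, P3:I | bus: BusRdX
[18] P2: store L1 := 45 | P0:I, P1:I, P2:M(45), P3:I | bus: BusUpgr
[19] P3: load  L2 | P0:I, P1:I, P2:S(55), P3:S(55) | bus: none
[20] P1: load  L1 | P0:I, P1:S(45), P2:S(45), P3:I | bus: BusRd,Flush
[21] P0: store L2 := 68 | P0:M(68), P1:I, P2:I, P3:I | bus: BusRdX
[22] P0: store L1 := 53 | P0:M(53), P1:I, P2:I, P3:I | bus: BusRdX
[23] P1: load  L3 | P0:S(64), P1:S(64), P2:S(64), P3:I | bus: BusRd
[24] P0: load  L0 | P0:M(18), P1:I, P2:I, P3:I | bus: none
[25] P3: store L0 := 89 | P0:I, P1:I, P2:I, P3:M(89) | bus: BusRdX,Flush
[26] P2: load  L0 | P0:I, P1:I, P2:S(89), P3:S(89) | bus: BusRd,Flush

bus = BusRd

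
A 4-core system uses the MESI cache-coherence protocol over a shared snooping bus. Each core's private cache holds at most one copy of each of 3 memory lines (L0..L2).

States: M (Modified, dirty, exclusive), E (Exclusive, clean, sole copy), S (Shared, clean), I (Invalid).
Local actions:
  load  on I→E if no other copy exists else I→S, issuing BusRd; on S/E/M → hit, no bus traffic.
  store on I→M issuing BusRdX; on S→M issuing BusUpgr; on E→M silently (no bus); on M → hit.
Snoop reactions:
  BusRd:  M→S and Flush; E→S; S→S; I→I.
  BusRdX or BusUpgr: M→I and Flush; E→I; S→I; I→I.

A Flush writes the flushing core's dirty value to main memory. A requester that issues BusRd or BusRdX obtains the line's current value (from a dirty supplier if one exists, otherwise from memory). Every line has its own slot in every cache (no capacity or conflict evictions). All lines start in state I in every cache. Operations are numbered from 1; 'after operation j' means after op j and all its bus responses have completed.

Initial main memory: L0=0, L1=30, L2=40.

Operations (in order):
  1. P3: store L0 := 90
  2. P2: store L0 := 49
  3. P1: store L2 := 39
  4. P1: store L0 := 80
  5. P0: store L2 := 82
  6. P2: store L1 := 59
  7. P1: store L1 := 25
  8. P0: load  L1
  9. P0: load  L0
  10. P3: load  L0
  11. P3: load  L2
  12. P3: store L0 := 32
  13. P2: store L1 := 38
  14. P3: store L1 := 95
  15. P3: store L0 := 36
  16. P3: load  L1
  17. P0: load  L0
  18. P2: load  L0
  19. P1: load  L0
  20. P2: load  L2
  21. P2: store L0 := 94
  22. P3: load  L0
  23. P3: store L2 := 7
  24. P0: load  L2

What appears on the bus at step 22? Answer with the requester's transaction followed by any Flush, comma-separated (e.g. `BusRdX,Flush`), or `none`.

  op1 P3: store L0 := 90 → I/I/I/M on L0; bus BusRdX; mem=0
  op2 P2: store L0 := 49 → I/I/M/I on L0; bus BusRdX Flush; mem=90
  op3 P1: store L2 := 39 → I/M/I/I on L2; bus BusRdX; mem=40
  op4 P1: store L0 := 80 → I/M/I/I on L0; bus BusRdX Flush; mem=49
  op5 P0: store L2 := 82 → M/I/I/I on L2; bus BusRdX Flush; mem=39
  op6 P2: store L1 := 59 → I/I/M/I on L1; bus BusRdX; mem=30
  op7 P1: store L1 := 25 → I/M/I/I on L1; bus BusRdX Flush; mem=59
  op8 P0: load  L1 → S/S/I/I on L1; bus BusRd Flush; mem=25
  op9 P0: load  L0 → S/S/I/I on L0; bus BusRd Flush; mem=80
  op10 P3: load  L0 → S/S/I/S on L0; bus BusRd; mem=80
  op11 P3: load  L2 → S/I/I/S on L2; bus BusRd Flush; mem=82
  op12 P3: store L0 := 32 → I/I/I/M on L0; bus BusUpgr; mem=80
  op13 P2: store L1 := 38 → I/I/M/I on L1; bus BusRdX; mem=25
  op14 P3: store L1 := 95 → I/I/I/M on L1; bus BusRdX Flush; mem=38
  op15 P3: store L0 := 36 → I/I/I/M on L0; bus (none); mem=80
  op16 P3: load  L1 → I/I/I/M on L1; bus (none); mem=38
  op17 P0: load  L0 → S/I/I/S on L0; bus BusRd Flush; mem=36
  op18 P2: load  L0 → S/I/S/S on L0; bus BusRd; mem=36
  op19 P1: load  L0 → S/S/S/S on L0; bus BusRd; mem=36
  op20 P2: load  L2 → S/I/S/S on L2; bus BusRd; mem=82
  op21 P2: store L0 := 94 → I/I/M/I on L0; bus BusUpgr; mem=36
  op22 P3: load  L0 → I/I/S/S on L0; bus BusRd Flush; mem=94
  op23 P3: store L2 := 7 → I/I/I/M on L2; bus BusUpgr; mem=82
  op24 P0: load  L2 → S/I/I/S on L2; bus BusRd Flush; mem=7

bus = BusRd,Flush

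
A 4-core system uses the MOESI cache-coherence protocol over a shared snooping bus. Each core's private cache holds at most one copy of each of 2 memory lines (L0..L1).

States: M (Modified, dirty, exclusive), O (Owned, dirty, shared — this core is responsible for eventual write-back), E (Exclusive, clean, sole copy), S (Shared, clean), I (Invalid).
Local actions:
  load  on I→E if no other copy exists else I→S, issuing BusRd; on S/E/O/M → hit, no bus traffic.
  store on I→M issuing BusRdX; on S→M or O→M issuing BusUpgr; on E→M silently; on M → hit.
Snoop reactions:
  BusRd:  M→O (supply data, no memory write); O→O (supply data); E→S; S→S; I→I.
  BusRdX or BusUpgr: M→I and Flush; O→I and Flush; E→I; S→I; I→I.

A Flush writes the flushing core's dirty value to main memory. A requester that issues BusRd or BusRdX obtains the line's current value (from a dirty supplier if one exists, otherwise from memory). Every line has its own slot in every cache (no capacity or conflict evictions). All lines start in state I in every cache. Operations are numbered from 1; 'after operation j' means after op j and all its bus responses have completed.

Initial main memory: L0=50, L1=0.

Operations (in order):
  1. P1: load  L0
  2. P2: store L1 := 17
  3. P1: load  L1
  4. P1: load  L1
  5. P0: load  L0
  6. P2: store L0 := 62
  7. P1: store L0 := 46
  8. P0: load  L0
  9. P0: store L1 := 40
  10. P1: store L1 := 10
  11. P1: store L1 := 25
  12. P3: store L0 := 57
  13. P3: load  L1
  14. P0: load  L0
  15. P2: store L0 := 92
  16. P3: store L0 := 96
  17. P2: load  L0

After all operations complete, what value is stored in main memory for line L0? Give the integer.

memory[L0] = 92

[1] P1: load  L0 | P0:I, P1:E(50), P2:I, P3:I | bus: BusRd
[2] P2: store L1 := 17 | P0:I, P1:I, P2:M(17), P3:I | bus: BusRdX
[3] P1: load  L1 | P0:I, P1:S(17), P2:O(17), P3:I | bus: BusRd
[4] P1: load  L1 | P0:I, P1:S(17), P2:O(17), P3:I | bus: none
[5] P0: load  L0 | P0:S(50), P1:S(50), P2:I, P3:I | bus: BusRd
[6] P2: store L0 := 62 | P0:I, P1:I, P2:M(62), P3:I | bus: BusRdX
[7] P1: store L0 := 46 | P0:I, P1:M(46), P2:I, P3:I | bus: BusRdX,Flush
[8] P0: load  L0 | P0:S(46), P1:O(46), P2:I, P3:I | bus: BusRd
[9] P0: store L1 := 40 | P0:M(40), P1:I, P2:I, P3:I | bus: BusRdX,Flush
[10] P1: store L1 := 10 | P0:I, P1:M(10), P2:I, P3:I | bus: BusRdX,Flush
[11] P1: store L1 := 25 | P0:I, P1:M(25), P2:I, P3:I | bus: none
[12] P3: store L0 := 57 | P0:I, P1:I, P2:I, P3:M(57) | bus: BusRdX,Flush
[13] P3: load  L1 | P0:I, P1:O(25), P2:I, P3:S(25) | bus: BusRd
[14] P0: load  L0 | P0:S(57), P1:I, P2:I, P3:O(57) | bus: BusRd
[15] P2: store L0 := 92 | P0:I, P1:I, P2:M(92), P3:I | bus: BusRdX,Flush
[16] P3: store L0 := 96 | P0:I, P1:I, P2:I, P3:M(96) | bus: BusRdX,Flush
[17] P2: load  L0 | P0:I, P1:I, P2:S(96), P3:O(96) | bus: BusRd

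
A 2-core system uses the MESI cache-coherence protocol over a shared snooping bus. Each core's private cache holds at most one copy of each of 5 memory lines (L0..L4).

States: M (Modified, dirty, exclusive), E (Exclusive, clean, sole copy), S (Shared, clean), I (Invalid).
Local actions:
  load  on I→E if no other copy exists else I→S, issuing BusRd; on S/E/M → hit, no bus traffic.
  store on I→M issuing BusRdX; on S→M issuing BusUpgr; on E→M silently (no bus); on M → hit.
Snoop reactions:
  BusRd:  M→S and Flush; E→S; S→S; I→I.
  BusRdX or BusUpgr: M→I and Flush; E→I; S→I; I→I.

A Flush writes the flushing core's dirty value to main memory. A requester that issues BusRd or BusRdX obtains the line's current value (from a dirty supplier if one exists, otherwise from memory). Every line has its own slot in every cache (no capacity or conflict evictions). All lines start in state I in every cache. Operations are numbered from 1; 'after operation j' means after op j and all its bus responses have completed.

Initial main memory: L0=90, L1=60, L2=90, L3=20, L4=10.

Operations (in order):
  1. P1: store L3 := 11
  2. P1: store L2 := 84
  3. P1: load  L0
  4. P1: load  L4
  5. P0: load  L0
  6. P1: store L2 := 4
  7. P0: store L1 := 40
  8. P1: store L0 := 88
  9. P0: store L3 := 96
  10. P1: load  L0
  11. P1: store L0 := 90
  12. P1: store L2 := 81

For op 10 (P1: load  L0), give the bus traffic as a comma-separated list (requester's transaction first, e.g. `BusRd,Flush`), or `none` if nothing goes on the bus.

  op1 P1: store L3 := 11 → I/M on L3; bus BusRdX; mem=20
  op2 P1: store L2 := 84 → I/M on L2; bus BusRdX; mem=90
  op3 P1: load  L0 → I/E on L0; bus BusRd; mem=90
  op4 P1: load  L4 → I/E on L4; bus BusRd; mem=10
  op5 P0: load  L0 → S/S on L0; bus BusRd; mem=90
  op6 P1: store L2 := 4 → I/M on L2; bus (none); mem=90
  op7 P0: store L1 := 40 → M/I on L1; bus BusRdX; mem=60
  op8 P1: store L0 := 88 → I/M on L0; bus BusUpgr; mem=90
  op9 P0: store L3 := 96 → M/I on L3; bus BusRdX Flush; mem=11
  op10 P1: load  L0 → I/M on L0; bus (none); mem=90
  op11 P1: store L0 := 90 → I/M on L0; bus (none); mem=90
  op12 P1: store L2 := 81 → I/M on L2; bus (none); mem=90

bus = none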